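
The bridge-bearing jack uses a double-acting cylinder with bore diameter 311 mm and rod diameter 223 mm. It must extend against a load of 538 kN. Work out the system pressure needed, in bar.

P ≈ 70.8 bar

Cap-side area A_cap = π/4 × (311 mm)² = 75960 mm^2
P = F / A = 538 kN / A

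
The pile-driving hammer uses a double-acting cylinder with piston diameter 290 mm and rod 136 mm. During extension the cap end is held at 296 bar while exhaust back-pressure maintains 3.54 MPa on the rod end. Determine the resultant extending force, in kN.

F ≈ 1770 kN

Cap-side area A_cap = π/4 × (290 mm)² = 66050 mm^2
Rod-side annular area A_ann = π/4 × (290² − 136²) = 51530 mm^2
Net thrust = P_cap·A_cap − P_rod·A_ann = 1955 kN − 182.4 kN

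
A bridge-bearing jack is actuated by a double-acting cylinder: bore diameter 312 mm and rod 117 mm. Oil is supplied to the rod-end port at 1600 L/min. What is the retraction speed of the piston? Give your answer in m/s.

v ≈ 0.406 m/s

Rod-side annular area A_ann = π/4 × (312² − 117²) = 65700 mm^2
Flow into the rod-end port fills the annular volume.
v = Q / A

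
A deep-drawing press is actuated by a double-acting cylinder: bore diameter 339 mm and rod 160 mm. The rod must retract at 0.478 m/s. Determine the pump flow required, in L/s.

Q ≈ 33.5 L/s

Rod-side annular area A_ann = π/4 × (339² − 160²) = 70150 mm^2
Q = A × v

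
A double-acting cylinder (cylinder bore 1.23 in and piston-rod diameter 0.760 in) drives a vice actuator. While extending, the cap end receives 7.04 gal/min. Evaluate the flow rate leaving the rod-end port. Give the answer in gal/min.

Q_out ≈ 4.35 gal/min

Cap-side area A_cap = π/4 × (1.23 in)² = 1.188 in^2
Rod-side annular area A_ann = π/4 × (1.23² − 0.760²) = 0.7346 in^2
Piston speed v = Q_in/A_cap; rod-end outflow Q_out = v × A_ann = Q_in × A_ann/A_cap.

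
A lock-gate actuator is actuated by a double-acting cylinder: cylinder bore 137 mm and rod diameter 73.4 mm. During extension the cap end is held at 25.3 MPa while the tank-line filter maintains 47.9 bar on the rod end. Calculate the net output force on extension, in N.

Cap-side area A_cap = π/4 × (137 mm)² = 14740 mm^2
Rod-side annular area A_ann = π/4 × (137² − 73.4²) = 10510 mm^2
Net thrust = P_cap·A_cap − P_rod·A_ann = 3.730e5 N − 50340 N

F ≈ 3.23e5 N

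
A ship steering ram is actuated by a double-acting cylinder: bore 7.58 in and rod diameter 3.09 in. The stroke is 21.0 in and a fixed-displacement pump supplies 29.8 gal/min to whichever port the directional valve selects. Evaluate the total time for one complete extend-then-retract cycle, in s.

Cap-side area A_cap = π/4 × (7.58 in)² = 45.13 in^2
Rod-side annular area A_ann = π/4 × (7.58² − 3.09²) = 37.63 in^2
t_ext = A_cap·L/Q = 8.260 s
t_ret = A_ann·L/Q = 6.887 s
t_cycle = t_ext + t_ret

t ≈ 15.1 s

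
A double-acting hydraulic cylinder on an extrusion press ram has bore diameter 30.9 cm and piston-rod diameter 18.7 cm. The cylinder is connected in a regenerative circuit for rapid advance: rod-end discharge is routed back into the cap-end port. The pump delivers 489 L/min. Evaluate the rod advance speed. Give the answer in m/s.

v ≈ 0.297 m/s

In regeneration the rod-end outflow joins the pump flow into the cap end, so the net volume the pump must supply per unit advance equals the rod cross-section area.
Rod cross-section A_rod = π/4 × (18.7 cm)² = 274.6 cm^2
v = Q_pump / A_rod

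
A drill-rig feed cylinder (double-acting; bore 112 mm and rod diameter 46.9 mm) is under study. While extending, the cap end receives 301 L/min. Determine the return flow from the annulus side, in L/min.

Q_out ≈ 248 L/min

Cap-side area A_cap = π/4 × (112 mm)² = 9852 mm^2
Rod-side annular area A_ann = π/4 × (112² − 46.9²) = 8124 mm^2
Piston speed v = Q_in/A_cap; rod-end outflow Q_out = v × A_ann = Q_in × A_ann/A_cap.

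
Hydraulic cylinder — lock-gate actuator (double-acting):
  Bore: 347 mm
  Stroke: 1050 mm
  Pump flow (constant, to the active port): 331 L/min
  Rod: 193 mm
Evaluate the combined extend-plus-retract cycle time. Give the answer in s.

t ≈ 30.4 s

Cap-side area A_cap = π/4 × (347 mm)² = 94570 mm^2
Rod-side annular area A_ann = π/4 × (347² − 193²) = 65310 mm^2
t_ext = A_cap·L/Q = 18.00 s
t_ret = A_ann·L/Q = 12.43 s
t_cycle = t_ext + t_ret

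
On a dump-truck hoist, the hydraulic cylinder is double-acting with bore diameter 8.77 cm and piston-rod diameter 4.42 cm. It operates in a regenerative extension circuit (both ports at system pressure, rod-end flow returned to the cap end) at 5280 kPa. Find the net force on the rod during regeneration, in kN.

With equal pressure on both faces, forces on the annular region cancel; the net push is pressure × rod cross-section.
Rod cross-section A_rod = π/4 × (4.42 cm)² = 15.34 cm^2
F = P × A_rod

F ≈ 8.10 kN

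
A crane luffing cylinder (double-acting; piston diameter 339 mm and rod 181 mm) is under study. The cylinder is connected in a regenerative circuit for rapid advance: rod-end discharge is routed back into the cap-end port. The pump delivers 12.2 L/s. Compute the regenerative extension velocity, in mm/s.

In regeneration the rod-end outflow joins the pump flow into the cap end, so the net volume the pump must supply per unit advance equals the rod cross-section area.
Rod cross-section A_rod = π/4 × (181 mm)² = 25730 mm^2
v = Q_pump / A_rod

v ≈ 474 mm/s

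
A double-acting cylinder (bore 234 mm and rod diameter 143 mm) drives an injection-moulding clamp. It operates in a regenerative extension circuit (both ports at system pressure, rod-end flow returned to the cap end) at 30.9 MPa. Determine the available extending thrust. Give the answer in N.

F ≈ 4.96e5 N

With equal pressure on both faces, forces on the annular region cancel; the net push is pressure × rod cross-section.
Rod cross-section A_rod = π/4 × (143 mm)² = 16060 mm^2
F = P × A_rod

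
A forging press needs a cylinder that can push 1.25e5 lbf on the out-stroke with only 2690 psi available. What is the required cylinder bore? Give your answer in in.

D ≈ 7.69 in

Extension force acts on the full piston face: F = P × (π/4)D².
D = √(4F / (πP)) = √(4 × 1.25e5 lbf / (π × 2690 psi))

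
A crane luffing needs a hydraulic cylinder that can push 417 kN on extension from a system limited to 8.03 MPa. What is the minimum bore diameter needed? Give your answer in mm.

Extension force acts on the full piston face: F = P × (π/4)D².
D = √(4F / (πP)) = √(4 × 417 kN / (π × 8.03 MPa))

D ≈ 257 mm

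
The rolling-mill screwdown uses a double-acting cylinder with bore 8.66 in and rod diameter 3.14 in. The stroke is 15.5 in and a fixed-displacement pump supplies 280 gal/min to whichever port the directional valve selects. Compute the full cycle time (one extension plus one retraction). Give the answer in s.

Cap-side area A_cap = π/4 × (8.66 in)² = 58.90 in^2
Rod-side annular area A_ann = π/4 × (8.66² − 3.14²) = 51.16 in^2
t_ext = A_cap·L/Q = 0.8469 s
t_ret = A_ann·L/Q = 0.7356 s
t_cycle = t_ext + t_ret

t ≈ 1.58 s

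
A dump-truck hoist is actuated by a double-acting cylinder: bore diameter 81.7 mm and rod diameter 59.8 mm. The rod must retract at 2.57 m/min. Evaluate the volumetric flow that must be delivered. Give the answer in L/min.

Rod-side annular area A_ann = π/4 × (81.7² − 59.8²) = 2434 mm^2
Q = A × v

Q ≈ 6.25 L/min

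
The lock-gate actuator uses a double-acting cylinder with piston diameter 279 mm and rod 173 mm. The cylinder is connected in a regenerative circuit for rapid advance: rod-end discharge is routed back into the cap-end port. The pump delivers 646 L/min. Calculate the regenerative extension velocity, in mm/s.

In regeneration the rod-end outflow joins the pump flow into the cap end, so the net volume the pump must supply per unit advance equals the rod cross-section area.
Rod cross-section A_rod = π/4 × (173 mm)² = 23510 mm^2
v = Q_pump / A_rod

v ≈ 458 mm/s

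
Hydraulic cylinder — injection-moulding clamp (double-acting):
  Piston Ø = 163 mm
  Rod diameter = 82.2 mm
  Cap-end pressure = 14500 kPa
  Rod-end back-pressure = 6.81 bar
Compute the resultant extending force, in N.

Cap-side area A_cap = π/4 × (163 mm)² = 20870 mm^2
Rod-side annular area A_ann = π/4 × (163² − 82.2²) = 15560 mm^2
Net thrust = P_cap·A_cap − P_rod·A_ann = 3.026e5 N − 10600 N

F ≈ 2.92e5 N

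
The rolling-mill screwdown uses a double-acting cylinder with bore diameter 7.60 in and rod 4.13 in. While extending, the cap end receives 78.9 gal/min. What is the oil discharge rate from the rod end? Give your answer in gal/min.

Cap-side area A_cap = π/4 × (7.60 in)² = 45.36 in^2
Rod-side annular area A_ann = π/4 × (7.60² − 4.13²) = 31.97 in^2
Piston speed v = Q_in/A_cap; rod-end outflow Q_out = v × A_ann = Q_in × A_ann/A_cap.

Q_out ≈ 55.6 gal/min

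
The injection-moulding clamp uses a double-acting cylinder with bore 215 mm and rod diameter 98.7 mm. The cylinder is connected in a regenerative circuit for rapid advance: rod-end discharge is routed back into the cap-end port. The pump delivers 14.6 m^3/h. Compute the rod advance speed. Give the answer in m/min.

In regeneration the rod-end outflow joins the pump flow into the cap end, so the net volume the pump must supply per unit advance equals the rod cross-section area.
Rod cross-section A_rod = π/4 × (98.7 mm)² = 7651 mm^2
v = Q_pump / A_rod

v ≈ 31.8 m/min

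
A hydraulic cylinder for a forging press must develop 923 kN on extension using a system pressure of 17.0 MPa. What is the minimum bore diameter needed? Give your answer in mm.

D ≈ 263 mm

Extension force acts on the full piston face: F = P × (π/4)D².
D = √(4F / (πP)) = √(4 × 923 kN / (π × 17.0 MPa))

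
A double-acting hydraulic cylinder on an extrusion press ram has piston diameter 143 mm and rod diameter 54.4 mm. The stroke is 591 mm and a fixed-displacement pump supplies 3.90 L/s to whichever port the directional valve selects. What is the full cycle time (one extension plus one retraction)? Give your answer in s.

t ≈ 4.52 s

Cap-side area A_cap = π/4 × (143 mm)² = 16060 mm^2
Rod-side annular area A_ann = π/4 × (143² − 54.4²) = 13740 mm^2
t_ext = A_cap·L/Q = 2.434 s
t_ret = A_ann·L/Q = 2.082 s
t_cycle = t_ext + t_ret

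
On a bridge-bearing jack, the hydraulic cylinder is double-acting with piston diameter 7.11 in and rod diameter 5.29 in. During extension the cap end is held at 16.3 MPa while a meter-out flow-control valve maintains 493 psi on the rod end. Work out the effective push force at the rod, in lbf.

Cap-side area A_cap = π/4 × (7.11 in)² = 39.70 in^2
Rod-side annular area A_ann = π/4 × (7.11² − 5.29²) = 17.72 in^2
Net thrust = P_cap·A_cap − P_rod·A_ann = 93860 lbf − 8738 lbf

F ≈ 85100 lbf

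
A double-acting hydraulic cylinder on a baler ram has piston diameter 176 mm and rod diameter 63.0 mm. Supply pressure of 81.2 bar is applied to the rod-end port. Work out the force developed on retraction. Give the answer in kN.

F ≈ 172 kN

Rod-side annular area A_ann = π/4 × (176² − 63.0²) = 21210 mm^2
On retraction the pressure acts on the annular area (bore minus rod).
F = P × A_ann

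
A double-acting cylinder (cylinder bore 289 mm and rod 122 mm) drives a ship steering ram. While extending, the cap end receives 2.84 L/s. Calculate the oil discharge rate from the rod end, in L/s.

Q_out ≈ 2.33 L/s

Cap-side area A_cap = π/4 × (289 mm)² = 65600 mm^2
Rod-side annular area A_ann = π/4 × (289² − 122²) = 53910 mm^2
Piston speed v = Q_in/A_cap; rod-end outflow Q_out = v × A_ann = Q_in × A_ann/A_cap.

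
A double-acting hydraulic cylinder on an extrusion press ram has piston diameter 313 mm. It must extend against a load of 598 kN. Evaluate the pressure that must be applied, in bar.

Cap-side area A_cap = π/4 × (313 mm)² = 76940 mm^2
P = F / A = 598 kN / A

P ≈ 77.7 bar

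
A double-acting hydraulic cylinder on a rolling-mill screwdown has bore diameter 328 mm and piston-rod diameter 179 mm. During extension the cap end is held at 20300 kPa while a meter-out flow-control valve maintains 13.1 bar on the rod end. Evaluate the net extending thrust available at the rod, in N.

F ≈ 1.64e6 N

Cap-side area A_cap = π/4 × (328 mm)² = 84500 mm^2
Rod-side annular area A_ann = π/4 × (328² − 179²) = 59330 mm^2
Net thrust = P_cap·A_cap − P_rod·A_ann = 1.715e6 N − 77720 N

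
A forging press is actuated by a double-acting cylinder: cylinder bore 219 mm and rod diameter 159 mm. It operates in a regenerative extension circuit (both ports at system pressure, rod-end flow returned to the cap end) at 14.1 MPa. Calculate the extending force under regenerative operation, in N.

With equal pressure on both faces, forces on the annular region cancel; the net push is pressure × rod cross-section.
Rod cross-section A_rod = π/4 × (159 mm)² = 19860 mm^2
F = P × A_rod

F ≈ 2.80e5 N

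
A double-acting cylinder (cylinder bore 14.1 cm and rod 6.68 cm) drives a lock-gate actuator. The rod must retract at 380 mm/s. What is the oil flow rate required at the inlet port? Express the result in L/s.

Rod-side annular area A_ann = π/4 × (14.1² − 6.68²) = 121.1 cm^2
Q = A × v

Q ≈ 4.60 L/s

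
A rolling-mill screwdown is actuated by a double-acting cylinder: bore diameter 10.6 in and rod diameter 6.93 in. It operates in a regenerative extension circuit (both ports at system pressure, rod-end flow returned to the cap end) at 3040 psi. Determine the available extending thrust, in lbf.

With equal pressure on both faces, forces on the annular region cancel; the net push is pressure × rod cross-section.
Rod cross-section A_rod = π/4 × (6.93 in)² = 37.72 in^2
F = P × A_rod

F ≈ 1.15e5 lbf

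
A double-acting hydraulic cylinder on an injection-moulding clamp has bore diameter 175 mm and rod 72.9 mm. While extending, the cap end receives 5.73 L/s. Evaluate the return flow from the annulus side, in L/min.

Q_out ≈ 284 L/min

Cap-side area A_cap = π/4 × (175 mm)² = 24050 mm^2
Rod-side annular area A_ann = π/4 × (175² − 72.9²) = 19880 mm^2
Piston speed v = Q_in/A_cap; rod-end outflow Q_out = v × A_ann = Q_in × A_ann/A_cap.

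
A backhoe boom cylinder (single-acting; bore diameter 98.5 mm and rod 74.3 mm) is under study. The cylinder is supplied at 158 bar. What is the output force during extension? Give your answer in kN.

F ≈ 120 kN

Cap-side area A_cap = π/4 × (98.5 mm)² = 7620 mm^2
F = P × A_cap = 158 bar × A_cap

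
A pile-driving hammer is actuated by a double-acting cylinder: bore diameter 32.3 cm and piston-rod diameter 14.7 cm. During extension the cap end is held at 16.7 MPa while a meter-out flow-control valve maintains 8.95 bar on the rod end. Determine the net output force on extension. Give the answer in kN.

Cap-side area A_cap = π/4 × (32.3 cm)² = 819.4 cm^2
Rod-side annular area A_ann = π/4 × (32.3² − 14.7²) = 649.7 cm^2
Net thrust = P_cap·A_cap − P_rod·A_ann = 1368 kN − 58.15 kN

F ≈ 1310 kN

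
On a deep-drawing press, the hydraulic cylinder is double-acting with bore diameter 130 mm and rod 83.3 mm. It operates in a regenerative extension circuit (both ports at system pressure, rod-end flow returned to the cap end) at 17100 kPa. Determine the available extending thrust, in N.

With equal pressure on both faces, forces on the annular region cancel; the net push is pressure × rod cross-section.
Rod cross-section A_rod = π/4 × (83.3 mm)² = 5450 mm^2
F = P × A_rod

F ≈ 93200 N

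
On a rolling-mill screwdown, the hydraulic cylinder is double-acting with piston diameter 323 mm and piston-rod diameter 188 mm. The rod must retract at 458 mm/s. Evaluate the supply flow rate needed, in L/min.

Q ≈ 1490 L/min

Rod-side annular area A_ann = π/4 × (323² − 188²) = 54180 mm^2
Q = A × v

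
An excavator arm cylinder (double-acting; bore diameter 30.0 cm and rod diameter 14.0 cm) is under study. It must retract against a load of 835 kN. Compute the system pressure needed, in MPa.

P ≈ 15.1 MPa

Rod-side annular area A_ann = π/4 × (30.0² − 14.0²) = 552.9 cm^2
Retraction: pressure acts on the annular area.
P = F / A = 835 kN / A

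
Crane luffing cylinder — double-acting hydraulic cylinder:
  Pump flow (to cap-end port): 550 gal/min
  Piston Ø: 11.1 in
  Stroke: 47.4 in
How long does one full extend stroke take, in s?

Cap-side area A_cap = π/4 × (11.1 in)² = 96.77 in^2
Swept volume V = A × L; t = V / Q = A·L / Q

t ≈ 2.17 s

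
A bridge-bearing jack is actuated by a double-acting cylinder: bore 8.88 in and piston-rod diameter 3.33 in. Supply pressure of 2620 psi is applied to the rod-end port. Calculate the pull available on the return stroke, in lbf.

F ≈ 1.39e5 lbf

Rod-side annular area A_ann = π/4 × (8.88² − 3.33²) = 53.22 in^2
On retraction the pressure acts on the annular area (bore minus rod).
F = P × A_ann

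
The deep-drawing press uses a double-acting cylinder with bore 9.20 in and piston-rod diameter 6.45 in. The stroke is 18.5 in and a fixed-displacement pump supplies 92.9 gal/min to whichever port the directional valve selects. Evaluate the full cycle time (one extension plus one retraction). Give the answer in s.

Cap-side area A_cap = π/4 × (9.20 in)² = 66.48 in^2
Rod-side annular area A_ann = π/4 × (9.20² − 6.45²) = 33.80 in^2
t_ext = A_cap·L/Q = 3.438 s
t_ret = A_ann·L/Q = 1.748 s
t_cycle = t_ext + t_ret

t ≈ 5.19 s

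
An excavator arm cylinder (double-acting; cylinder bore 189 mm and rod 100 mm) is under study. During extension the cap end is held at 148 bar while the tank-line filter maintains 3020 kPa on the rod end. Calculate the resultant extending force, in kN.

F ≈ 354 kN

Cap-side area A_cap = π/4 × (189 mm)² = 28060 mm^2
Rod-side annular area A_ann = π/4 × (189² − 100²) = 20200 mm^2
Net thrust = P_cap·A_cap − P_rod·A_ann = 415.2 kN − 61.01 kN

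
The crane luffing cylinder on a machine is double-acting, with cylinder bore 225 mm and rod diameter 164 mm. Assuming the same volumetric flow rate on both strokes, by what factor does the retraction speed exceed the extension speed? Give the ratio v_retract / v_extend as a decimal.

Cap-side area A_cap = π/4 × (225 mm)² = 39760 mm^2
Rod-side annular area A_ann = π/4 × (225² − 164²) = 18640 mm^2
For equal Q, v ∝ 1/A, so v_ret/v_ext = A_cap/A_ann.

v_ret/v_ext ≈ 2.13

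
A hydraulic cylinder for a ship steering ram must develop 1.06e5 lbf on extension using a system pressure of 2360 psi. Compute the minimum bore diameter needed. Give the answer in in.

D ≈ 7.56 in

Extension force acts on the full piston face: F = P × (π/4)D².
D = √(4F / (πP)) = √(4 × 1.06e5 lbf / (π × 2360 psi))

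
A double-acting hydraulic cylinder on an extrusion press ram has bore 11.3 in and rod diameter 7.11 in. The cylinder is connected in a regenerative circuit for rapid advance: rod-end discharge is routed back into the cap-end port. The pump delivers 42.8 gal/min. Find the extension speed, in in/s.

In regeneration the rod-end outflow joins the pump flow into the cap end, so the net volume the pump must supply per unit advance equals the rod cross-section area.
Rod cross-section A_rod = π/4 × (7.11 in)² = 39.70 in^2
v = Q_pump / A_rod

v ≈ 4.15 in/s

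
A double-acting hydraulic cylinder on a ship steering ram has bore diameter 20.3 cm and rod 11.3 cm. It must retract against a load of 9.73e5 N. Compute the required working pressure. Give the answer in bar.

Rod-side annular area A_ann = π/4 × (20.3² − 11.3²) = 223.4 cm^2
Retraction: pressure acts on the annular area.
P = F / A = 9.73e5 N / A

P ≈ 436 bar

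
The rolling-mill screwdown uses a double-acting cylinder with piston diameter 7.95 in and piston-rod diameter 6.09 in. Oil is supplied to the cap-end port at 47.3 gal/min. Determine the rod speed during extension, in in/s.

Cap-side area A_cap = π/4 × (7.95 in)² = 49.64 in^2
v = Q / A

v ≈ 3.67 in/s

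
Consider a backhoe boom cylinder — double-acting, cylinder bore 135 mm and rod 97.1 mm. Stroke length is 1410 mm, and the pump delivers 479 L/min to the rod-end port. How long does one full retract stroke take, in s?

Rod-side annular area A_ann = π/4 × (135² − 97.1²) = 6909 mm^2
Swept volume V = A × L; t = V / Q = A·L / Q

t ≈ 1.22 s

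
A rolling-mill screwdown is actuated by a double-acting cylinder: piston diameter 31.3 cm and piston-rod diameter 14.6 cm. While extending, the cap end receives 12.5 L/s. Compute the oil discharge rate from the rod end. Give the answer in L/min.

Q_out ≈ 587 L/min

Cap-side area A_cap = π/4 × (31.3 cm)² = 769.4 cm^2
Rod-side annular area A_ann = π/4 × (31.3² − 14.6²) = 602.0 cm^2
Piston speed v = Q_in/A_cap; rod-end outflow Q_out = v × A_ann = Q_in × A_ann/A_cap.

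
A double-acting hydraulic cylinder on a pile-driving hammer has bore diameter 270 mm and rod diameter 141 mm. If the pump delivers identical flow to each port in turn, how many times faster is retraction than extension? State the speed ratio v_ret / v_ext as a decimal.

v_ret/v_ext ≈ 1.37

Cap-side area A_cap = π/4 × (270 mm)² = 57260 mm^2
Rod-side annular area A_ann = π/4 × (270² − 141²) = 41640 mm^2
For equal Q, v ∝ 1/A, so v_ret/v_ext = A_cap/A_ann.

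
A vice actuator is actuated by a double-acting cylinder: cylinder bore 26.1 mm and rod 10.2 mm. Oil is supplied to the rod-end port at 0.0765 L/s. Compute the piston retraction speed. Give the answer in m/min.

Rod-side annular area A_ann = π/4 × (26.1² − 10.2²) = 453.3 mm^2
Flow into the rod-end port fills the annular volume.
v = Q / A

v ≈ 10.1 m/min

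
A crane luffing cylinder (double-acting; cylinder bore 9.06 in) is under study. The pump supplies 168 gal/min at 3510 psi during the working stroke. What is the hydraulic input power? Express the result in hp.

Hydraulic power = P × Q

W ≈ 344 hp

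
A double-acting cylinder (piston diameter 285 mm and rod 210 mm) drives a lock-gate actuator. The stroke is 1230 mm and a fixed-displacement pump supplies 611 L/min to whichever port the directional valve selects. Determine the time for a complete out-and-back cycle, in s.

t ≈ 11.2 s

Cap-side area A_cap = π/4 × (285 mm)² = 63790 mm^2
Rod-side annular area A_ann = π/4 × (285² − 210²) = 29160 mm^2
t_ext = A_cap·L/Q = 7.705 s
t_ret = A_ann·L/Q = 3.522 s
t_cycle = t_ext + t_ret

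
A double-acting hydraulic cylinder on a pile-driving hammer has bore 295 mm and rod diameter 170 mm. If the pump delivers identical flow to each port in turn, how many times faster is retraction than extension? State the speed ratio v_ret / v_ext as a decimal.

Cap-side area A_cap = π/4 × (295 mm)² = 68350 mm^2
Rod-side annular area A_ann = π/4 × (295² − 170²) = 45650 mm^2
For equal Q, v ∝ 1/A, so v_ret/v_ext = A_cap/A_ann.

v_ret/v_ext ≈ 1.50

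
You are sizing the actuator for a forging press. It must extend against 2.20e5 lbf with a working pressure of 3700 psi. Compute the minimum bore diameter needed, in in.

Extension force acts on the full piston face: F = P × (π/4)D².
D = √(4F / (πP)) = √(4 × 2.20e5 lbf / (π × 3700 psi))

D ≈ 8.70 in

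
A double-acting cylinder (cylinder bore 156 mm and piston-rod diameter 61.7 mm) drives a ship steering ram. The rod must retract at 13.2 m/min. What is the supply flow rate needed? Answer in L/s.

Rod-side annular area A_ann = π/4 × (156² − 61.7²) = 16120 mm^2
Q = A × v

Q ≈ 3.55 L/s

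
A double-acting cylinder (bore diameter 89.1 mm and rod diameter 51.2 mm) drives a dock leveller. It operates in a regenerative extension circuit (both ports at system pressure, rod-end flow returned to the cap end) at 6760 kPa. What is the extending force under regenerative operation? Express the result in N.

With equal pressure on both faces, forces on the annular region cancel; the net push is pressure × rod cross-section.
Rod cross-section A_rod = π/4 × (51.2 mm)² = 2059 mm^2
F = P × A_rod

F ≈ 13900 N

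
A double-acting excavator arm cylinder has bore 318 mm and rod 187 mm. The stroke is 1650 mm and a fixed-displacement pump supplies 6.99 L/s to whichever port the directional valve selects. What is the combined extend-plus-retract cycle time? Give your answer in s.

t ≈ 31.0 s

Cap-side area A_cap = π/4 × (318 mm)² = 79420 mm^2
Rod-side annular area A_ann = π/4 × (318² − 187²) = 51960 mm^2
t_ext = A_cap·L/Q = 18.75 s
t_ret = A_ann·L/Q = 12.26 s
t_cycle = t_ext + t_ret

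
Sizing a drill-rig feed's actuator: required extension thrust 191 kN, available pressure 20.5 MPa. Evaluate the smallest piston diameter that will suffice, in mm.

Extension force acts on the full piston face: F = P × (π/4)D².
D = √(4F / (πP)) = √(4 × 191 kN / (π × 20.5 MPa))

D ≈ 109 mm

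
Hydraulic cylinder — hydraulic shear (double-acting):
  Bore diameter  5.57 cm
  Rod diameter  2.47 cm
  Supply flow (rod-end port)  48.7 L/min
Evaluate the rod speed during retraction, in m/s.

v ≈ 0.415 m/s

Rod-side annular area A_ann = π/4 × (5.57² − 2.47²) = 19.58 cm^2
Flow into the rod-end port fills the annular volume.
v = Q / A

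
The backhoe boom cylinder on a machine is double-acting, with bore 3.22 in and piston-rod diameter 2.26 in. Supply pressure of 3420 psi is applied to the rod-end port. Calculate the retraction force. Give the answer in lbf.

F ≈ 14100 lbf

Rod-side annular area A_ann = π/4 × (3.22² − 2.26²) = 4.132 in^2
On retraction the pressure acts on the annular area (bore minus rod).
F = P × A_ann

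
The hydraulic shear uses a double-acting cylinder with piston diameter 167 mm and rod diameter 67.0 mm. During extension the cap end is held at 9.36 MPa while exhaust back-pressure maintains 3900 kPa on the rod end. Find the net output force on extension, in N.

F ≈ 1.33e5 N

Cap-side area A_cap = π/4 × (167 mm)² = 21900 mm^2
Rod-side annular area A_ann = π/4 × (167² − 67.0²) = 18380 mm^2
Net thrust = P_cap·A_cap − P_rod·A_ann = 2.050e5 N − 71680 N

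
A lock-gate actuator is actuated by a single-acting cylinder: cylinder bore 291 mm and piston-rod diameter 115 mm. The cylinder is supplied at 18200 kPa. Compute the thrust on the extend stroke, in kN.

F ≈ 1210 kN

Cap-side area A_cap = π/4 × (291 mm)² = 66510 mm^2
F = P × A_cap = 18200 kPa × A_cap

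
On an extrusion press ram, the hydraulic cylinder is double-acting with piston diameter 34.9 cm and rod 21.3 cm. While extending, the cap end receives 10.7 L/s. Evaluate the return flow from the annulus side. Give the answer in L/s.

Cap-side area A_cap = π/4 × (34.9 cm)² = 956.6 cm^2
Rod-side annular area A_ann = π/4 × (34.9² − 21.3²) = 600.3 cm^2
Piston speed v = Q_in/A_cap; rod-end outflow Q_out = v × A_ann = Q_in × A_ann/A_cap.

Q_out ≈ 6.71 L/s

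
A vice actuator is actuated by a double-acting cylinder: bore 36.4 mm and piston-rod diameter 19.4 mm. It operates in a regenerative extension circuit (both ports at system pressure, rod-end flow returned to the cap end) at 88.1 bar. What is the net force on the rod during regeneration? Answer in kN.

F ≈ 2.60 kN

With equal pressure on both faces, forces on the annular region cancel; the net push is pressure × rod cross-section.
Rod cross-section A_rod = π/4 × (19.4 mm)² = 295.6 mm^2
F = P × A_rod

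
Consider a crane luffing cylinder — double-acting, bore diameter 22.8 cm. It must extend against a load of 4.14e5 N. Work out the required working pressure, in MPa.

Cap-side area A_cap = π/4 × (22.8 cm)² = 408.3 cm^2
P = F / A = 4.14e5 N / A

P ≈ 10.1 MPa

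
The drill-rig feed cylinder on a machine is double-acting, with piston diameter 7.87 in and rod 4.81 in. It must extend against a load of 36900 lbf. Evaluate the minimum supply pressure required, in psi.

P ≈ 759 psi

Cap-side area A_cap = π/4 × (7.87 in)² = 48.65 in^2
P = F / A = 36900 lbf / A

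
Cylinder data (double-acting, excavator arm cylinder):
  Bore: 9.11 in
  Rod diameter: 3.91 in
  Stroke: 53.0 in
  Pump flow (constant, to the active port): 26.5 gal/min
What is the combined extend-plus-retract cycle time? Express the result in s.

Cap-side area A_cap = π/4 × (9.11 in)² = 65.18 in^2
Rod-side annular area A_ann = π/4 × (9.11² − 3.91²) = 53.17 in^2
t_ext = A_cap·L/Q = 33.86 s
t_ret = A_ann·L/Q = 27.62 s
t_cycle = t_ext + t_ret

t ≈ 61.5 s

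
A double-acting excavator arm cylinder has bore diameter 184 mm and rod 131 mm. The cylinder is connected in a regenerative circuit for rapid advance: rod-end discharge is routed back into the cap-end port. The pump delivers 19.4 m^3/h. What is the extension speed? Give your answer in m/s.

In regeneration the rod-end outflow joins the pump flow into the cap end, so the net volume the pump must supply per unit advance equals the rod cross-section area.
Rod cross-section A_rod = π/4 × (131 mm)² = 13480 mm^2
v = Q_pump / A_rod

v ≈ 0.400 m/s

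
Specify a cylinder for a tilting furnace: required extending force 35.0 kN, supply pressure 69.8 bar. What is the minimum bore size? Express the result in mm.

Extension force acts on the full piston face: F = P × (π/4)D².
D = √(4F / (πP)) = √(4 × 35.0 kN / (π × 69.8 bar))

D ≈ 79.9 mm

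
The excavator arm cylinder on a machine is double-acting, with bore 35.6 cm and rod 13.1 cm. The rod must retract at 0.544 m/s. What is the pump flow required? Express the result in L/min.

Q ≈ 2810 L/min

Rod-side annular area A_ann = π/4 × (35.6² − 13.1²) = 860.6 cm^2
Q = A × v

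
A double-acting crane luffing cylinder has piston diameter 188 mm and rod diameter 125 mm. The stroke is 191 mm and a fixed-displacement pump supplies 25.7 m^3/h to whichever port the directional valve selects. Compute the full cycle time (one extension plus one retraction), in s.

Cap-side area A_cap = π/4 × (188 mm)² = 27760 mm^2
Rod-side annular area A_ann = π/4 × (188² − 125²) = 15490 mm^2
t_ext = A_cap·L/Q = 0.7427 s
t_ret = A_ann·L/Q = 0.4144 s
t_cycle = t_ext + t_ret

t ≈ 1.16 s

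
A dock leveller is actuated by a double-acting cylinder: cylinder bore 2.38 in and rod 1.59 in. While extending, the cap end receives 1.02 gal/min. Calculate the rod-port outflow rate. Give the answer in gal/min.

Cap-side area A_cap = π/4 × (2.38 in)² = 4.449 in^2
Rod-side annular area A_ann = π/4 × (2.38² − 1.59²) = 2.463 in^2
Piston speed v = Q_in/A_cap; rod-end outflow Q_out = v × A_ann = Q_in × A_ann/A_cap.

Q_out ≈ 0.565 gal/min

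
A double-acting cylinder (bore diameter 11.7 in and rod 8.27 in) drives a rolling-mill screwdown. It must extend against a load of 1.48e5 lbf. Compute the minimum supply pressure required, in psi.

P ≈ 1380 psi

Cap-side area A_cap = π/4 × (11.7 in)² = 107.5 in^2
P = F / A = 1.48e5 lbf / A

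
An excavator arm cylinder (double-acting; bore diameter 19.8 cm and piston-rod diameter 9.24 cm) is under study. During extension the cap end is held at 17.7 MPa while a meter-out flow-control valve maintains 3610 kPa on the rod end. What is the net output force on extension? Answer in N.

F ≈ 4.58e5 N

Cap-side area A_cap = π/4 × (19.8 cm)² = 307.9 cm^2
Rod-side annular area A_ann = π/4 × (19.8² − 9.24²) = 240.9 cm^2
Net thrust = P_cap·A_cap − P_rod·A_ann = 5.450e5 N − 86950 N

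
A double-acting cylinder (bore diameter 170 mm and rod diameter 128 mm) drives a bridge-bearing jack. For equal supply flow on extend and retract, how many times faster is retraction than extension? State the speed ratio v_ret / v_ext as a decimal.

v_ret/v_ext ≈ 2.31

Cap-side area A_cap = π/4 × (170 mm)² = 22700 mm^2
Rod-side annular area A_ann = π/4 × (170² − 128²) = 9830 mm^2
For equal Q, v ∝ 1/A, so v_ret/v_ext = A_cap/A_ann.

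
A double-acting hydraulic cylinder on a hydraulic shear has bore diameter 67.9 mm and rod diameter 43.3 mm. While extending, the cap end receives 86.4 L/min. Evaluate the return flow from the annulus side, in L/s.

Q_out ≈ 0.854 L/s

Cap-side area A_cap = π/4 × (67.9 mm)² = 3621 mm^2
Rod-side annular area A_ann = π/4 × (67.9² − 43.3²) = 2148 mm^2
Piston speed v = Q_in/A_cap; rod-end outflow Q_out = v × A_ann = Q_in × A_ann/A_cap.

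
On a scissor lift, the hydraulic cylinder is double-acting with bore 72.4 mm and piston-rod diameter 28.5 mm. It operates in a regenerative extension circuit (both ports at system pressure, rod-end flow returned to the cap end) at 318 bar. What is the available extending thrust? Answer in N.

With equal pressure on both faces, forces on the annular region cancel; the net push is pressure × rod cross-section.
Rod cross-section A_rod = π/4 × (28.5 mm)² = 637.9 mm^2
F = P × A_rod

F ≈ 20300 N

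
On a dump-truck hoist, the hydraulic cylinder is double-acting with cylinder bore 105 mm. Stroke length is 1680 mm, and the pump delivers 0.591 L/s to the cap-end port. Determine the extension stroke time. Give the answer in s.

Cap-side area A_cap = π/4 × (105 mm)² = 8659 mm^2
Swept volume V = A × L; t = V / Q = A·L / Q

t ≈ 24.6 s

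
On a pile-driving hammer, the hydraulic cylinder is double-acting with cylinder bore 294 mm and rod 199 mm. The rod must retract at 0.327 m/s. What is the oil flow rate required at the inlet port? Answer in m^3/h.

Q ≈ 43.3 m^3/h

Rod-side annular area A_ann = π/4 × (294² − 199²) = 36780 mm^2
Q = A × v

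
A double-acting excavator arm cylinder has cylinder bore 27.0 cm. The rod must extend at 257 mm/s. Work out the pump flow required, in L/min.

Q ≈ 883 L/min

Cap-side area A_cap = π/4 × (27.0 cm)² = 572.6 cm^2
Q = A × v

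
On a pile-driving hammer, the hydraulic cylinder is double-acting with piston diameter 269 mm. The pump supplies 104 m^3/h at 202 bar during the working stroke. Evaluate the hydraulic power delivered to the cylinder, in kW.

W ≈ 584 kW

Hydraulic power = P × Q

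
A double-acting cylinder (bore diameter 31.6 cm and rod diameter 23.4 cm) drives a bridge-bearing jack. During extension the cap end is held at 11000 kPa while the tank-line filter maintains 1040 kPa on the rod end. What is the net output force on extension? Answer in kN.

F ≈ 826 kN

Cap-side area A_cap = π/4 × (31.6 cm)² = 784.3 cm^2
Rod-side annular area A_ann = π/4 × (31.6² − 23.4²) = 354.2 cm^2
Net thrust = P_cap·A_cap − P_rod·A_ann = 862.7 kN − 36.84 kN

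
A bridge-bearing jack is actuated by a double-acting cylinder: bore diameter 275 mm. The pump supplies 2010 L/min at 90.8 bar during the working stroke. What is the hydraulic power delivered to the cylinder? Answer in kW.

W ≈ 304 kW

Hydraulic power = P × Q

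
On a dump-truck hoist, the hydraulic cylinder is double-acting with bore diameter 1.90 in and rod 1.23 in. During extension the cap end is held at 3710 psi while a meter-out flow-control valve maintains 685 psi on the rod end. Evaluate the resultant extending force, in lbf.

Cap-side area A_cap = π/4 × (1.90 in)² = 2.835 in^2
Rod-side annular area A_ann = π/4 × (1.90² − 1.23²) = 1.647 in^2
Net thrust = P_cap·A_cap − P_rod·A_ann = 10520 lbf − 1128 lbf

F ≈ 9390 lbf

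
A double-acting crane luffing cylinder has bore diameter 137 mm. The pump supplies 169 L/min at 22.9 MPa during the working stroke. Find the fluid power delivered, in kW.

Hydraulic power = P × Q

W ≈ 64.5 kW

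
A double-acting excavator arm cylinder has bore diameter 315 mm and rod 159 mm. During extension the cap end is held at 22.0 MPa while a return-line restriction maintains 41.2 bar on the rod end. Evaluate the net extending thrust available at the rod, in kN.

F ≈ 1480 kN

Cap-side area A_cap = π/4 × (315 mm)² = 77930 mm^2
Rod-side annular area A_ann = π/4 × (315² − 159²) = 58080 mm^2
Net thrust = P_cap·A_cap − P_rod·A_ann = 1714 kN − 239.3 kN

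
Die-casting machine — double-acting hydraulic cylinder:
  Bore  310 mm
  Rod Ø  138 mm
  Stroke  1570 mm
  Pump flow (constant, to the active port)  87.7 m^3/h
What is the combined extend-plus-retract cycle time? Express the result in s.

t ≈ 8.76 s

Cap-side area A_cap = π/4 × (310 mm)² = 75480 mm^2
Rod-side annular area A_ann = π/4 × (310² − 138²) = 60520 mm^2
t_ext = A_cap·L/Q = 4.864 s
t_ret = A_ann·L/Q = 3.900 s
t_cycle = t_ext + t_ret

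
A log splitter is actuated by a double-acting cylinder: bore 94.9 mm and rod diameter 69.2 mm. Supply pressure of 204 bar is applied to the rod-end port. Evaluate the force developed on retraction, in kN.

F ≈ 67.6 kN

Rod-side annular area A_ann = π/4 × (94.9² − 69.2²) = 3312 mm^2
On retraction the pressure acts on the annular area (bore minus rod).
F = P × A_ann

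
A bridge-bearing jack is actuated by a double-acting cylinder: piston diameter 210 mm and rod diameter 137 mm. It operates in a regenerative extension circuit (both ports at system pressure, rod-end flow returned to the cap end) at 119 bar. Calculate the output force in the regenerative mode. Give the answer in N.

With equal pressure on both faces, forces on the annular region cancel; the net push is pressure × rod cross-section.
Rod cross-section A_rod = π/4 × (137 mm)² = 14740 mm^2
F = P × A_rod

F ≈ 1.75e5 N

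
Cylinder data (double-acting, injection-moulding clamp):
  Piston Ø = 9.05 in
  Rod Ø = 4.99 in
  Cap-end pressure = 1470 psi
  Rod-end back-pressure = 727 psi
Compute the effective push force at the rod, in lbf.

Cap-side area A_cap = π/4 × (9.05 in)² = 64.33 in^2
Rod-side annular area A_ann = π/4 × (9.05² − 4.99²) = 44.77 in^2
Net thrust = P_cap·A_cap − P_rod·A_ann = 94560 lbf − 32550 lbf

F ≈ 62000 lbf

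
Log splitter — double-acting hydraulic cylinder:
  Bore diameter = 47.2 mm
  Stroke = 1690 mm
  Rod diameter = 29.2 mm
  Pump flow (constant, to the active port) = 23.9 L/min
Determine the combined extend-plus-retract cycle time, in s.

Cap-side area A_cap = π/4 × (47.2 mm)² = 1750 mm^2
Rod-side annular area A_ann = π/4 × (47.2² − 29.2²) = 1080 mm^2
t_ext = A_cap·L/Q = 7.424 s
t_ret = A_ann·L/Q = 4.582 s
t_cycle = t_ext + t_ret

t ≈ 12.0 s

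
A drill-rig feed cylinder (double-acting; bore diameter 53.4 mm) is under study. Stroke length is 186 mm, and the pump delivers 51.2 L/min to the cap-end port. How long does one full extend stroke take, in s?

t ≈ 0.488 s

Cap-side area A_cap = π/4 × (53.4 mm)² = 2240 mm^2
Swept volume V = A × L; t = V / Q = A·L / Q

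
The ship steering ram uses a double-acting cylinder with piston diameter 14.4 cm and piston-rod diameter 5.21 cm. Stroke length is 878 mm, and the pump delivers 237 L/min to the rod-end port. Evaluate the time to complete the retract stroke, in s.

t ≈ 3.15 s

Rod-side annular area A_ann = π/4 × (14.4² − 5.21²) = 141.5 cm^2
Swept volume V = A × L; t = V / Q = A·L / Q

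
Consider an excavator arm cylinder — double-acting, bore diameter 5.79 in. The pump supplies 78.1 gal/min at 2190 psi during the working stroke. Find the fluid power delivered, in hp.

W ≈ 99.8 hp

Hydraulic power = P × Q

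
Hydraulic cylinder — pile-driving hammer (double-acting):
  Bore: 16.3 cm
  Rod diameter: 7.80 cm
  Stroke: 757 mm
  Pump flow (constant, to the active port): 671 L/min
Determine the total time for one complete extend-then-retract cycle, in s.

Cap-side area A_cap = π/4 × (16.3 cm)² = 208.7 cm^2
Rod-side annular area A_ann = π/4 × (16.3² − 7.80²) = 160.9 cm^2
t_ext = A_cap·L/Q = 1.413 s
t_ret = A_ann·L/Q = 1.089 s
t_cycle = t_ext + t_ret

t ≈ 2.50 s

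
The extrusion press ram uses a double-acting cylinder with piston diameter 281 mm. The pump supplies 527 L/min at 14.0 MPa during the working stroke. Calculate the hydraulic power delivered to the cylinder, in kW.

Hydraulic power = P × Q

W ≈ 123 kW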